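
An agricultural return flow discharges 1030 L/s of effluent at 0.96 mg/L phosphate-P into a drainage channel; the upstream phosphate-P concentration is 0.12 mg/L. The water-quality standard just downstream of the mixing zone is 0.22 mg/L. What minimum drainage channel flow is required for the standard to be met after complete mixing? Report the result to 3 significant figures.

7620 L/s

Set C_mix = 0.22: (Q·0.1200 + 1030·0.9600) / (Q + 1030) = 0.22
→ Q = 1030·(0.9600 − 0.22)/(0.22 − 0.1200) = 7622 L/s.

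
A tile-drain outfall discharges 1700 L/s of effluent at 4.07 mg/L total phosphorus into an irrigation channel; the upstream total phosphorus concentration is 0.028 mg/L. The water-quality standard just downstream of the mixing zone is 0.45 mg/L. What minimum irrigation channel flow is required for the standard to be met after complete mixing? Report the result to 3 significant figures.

Set C_mix = 0.45: (Q·0.02800 + 1700·4.070) / (Q + 1700) = 0.45
→ Q = 1700·(4.070 − 0.45)/(0.45 − 0.02800) = 14580 L/s.

14600 L/s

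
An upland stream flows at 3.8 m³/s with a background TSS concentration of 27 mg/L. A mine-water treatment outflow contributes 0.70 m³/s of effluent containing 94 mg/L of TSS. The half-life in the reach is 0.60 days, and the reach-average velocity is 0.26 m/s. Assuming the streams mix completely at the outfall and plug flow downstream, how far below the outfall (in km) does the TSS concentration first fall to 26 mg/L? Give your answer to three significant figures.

7.08 km

Conservation of mass: C = (3.800·27.00 + 0.7000·94.00) / 4.500 = 168.4/4.500 = 37.42 mg/L.
Half-life 0.60 d → k = ln 2 / 0.60 = 1.155 d⁻¹.
Set 37.42·exp(−k·t) = 26 → t = ln(37.42/26)/k = 27240 s = 7.566 h.
Distance = v·t = 0.26·27240 = 7081 m = 7.081 km.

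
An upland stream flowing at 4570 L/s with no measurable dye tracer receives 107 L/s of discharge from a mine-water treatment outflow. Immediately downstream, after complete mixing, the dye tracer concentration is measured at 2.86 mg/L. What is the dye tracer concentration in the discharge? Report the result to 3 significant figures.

125 mg/L

Mass balance: 4570·0 + 107.0·Cₑ = 4677·2.860
→ Cₑ = (4677·2.860 − 4570·0) / 107.0 = 125.0 mg/L.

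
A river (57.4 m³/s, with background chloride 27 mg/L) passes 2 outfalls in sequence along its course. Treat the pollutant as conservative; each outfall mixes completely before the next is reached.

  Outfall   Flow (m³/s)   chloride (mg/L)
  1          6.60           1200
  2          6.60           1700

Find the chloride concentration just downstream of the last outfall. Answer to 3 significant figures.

293 mg/L

Outfall 1: combined Q = 64.00 m³/s; C = (57.40·27.00 + 6.600·1200)/64.00 = 148.0 mg/L.
Outfall 2: combined Q = 70.60 m³/s; C = (64.00·148.0 + 6.600·1700)/70.60 = 293.1 mg/L.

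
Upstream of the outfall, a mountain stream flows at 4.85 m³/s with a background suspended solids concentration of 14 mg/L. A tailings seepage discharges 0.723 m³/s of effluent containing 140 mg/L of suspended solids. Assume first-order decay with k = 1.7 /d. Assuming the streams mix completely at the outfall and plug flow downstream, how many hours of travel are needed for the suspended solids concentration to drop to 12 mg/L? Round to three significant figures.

Mass balance: C = (4.850·14.00 + 0.7230·140.0) / 5.573 = 169.1/5.573 = 30.35 mg/L.
30.35·exp(−k·t) = 12 → t = ln(30.35/12)/k = 47150 s = 13.10 h.

13.1 h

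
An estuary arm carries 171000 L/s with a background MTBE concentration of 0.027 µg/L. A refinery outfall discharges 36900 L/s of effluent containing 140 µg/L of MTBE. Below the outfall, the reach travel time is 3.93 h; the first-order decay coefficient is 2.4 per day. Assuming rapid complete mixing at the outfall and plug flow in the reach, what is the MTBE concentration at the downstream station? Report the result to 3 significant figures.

16.8 µg/L

Conservation of mass: C = (171000·0.02700 + 36900·140.0) / 207900 = 5171000/207900 = 24.87 µg/L.
After decay, C = 24.87 × e^(−kt) = 24.87 × 0.6750 = 16.79 µg/L.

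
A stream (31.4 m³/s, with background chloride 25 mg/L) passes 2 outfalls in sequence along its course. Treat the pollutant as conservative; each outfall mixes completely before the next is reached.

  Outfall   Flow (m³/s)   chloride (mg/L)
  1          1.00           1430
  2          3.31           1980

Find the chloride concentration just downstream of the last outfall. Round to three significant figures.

246 mg/L

After outfall 1: Q = 31.40 + 1.000 = 32.40 m³/s; C = (31.40·25.00 + 1.000·1430)/32.40 = 68.36 mg/L.
After outfall 2: Q = 32.40 + 3.310 = 35.71 m³/s; C = (32.40·68.36 + 3.310·1980)/35.71 = 245.6 mg/L.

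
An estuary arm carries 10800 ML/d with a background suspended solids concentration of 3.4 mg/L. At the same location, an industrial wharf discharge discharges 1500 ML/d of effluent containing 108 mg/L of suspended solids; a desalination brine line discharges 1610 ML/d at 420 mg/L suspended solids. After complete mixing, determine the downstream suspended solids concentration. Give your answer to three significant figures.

Mass balance: C = (10800·3.400 + 1500·108.0 + 1610·420.0) / 13910 = 874900/13910 = 62.90 mg/L.

62.9 mg/L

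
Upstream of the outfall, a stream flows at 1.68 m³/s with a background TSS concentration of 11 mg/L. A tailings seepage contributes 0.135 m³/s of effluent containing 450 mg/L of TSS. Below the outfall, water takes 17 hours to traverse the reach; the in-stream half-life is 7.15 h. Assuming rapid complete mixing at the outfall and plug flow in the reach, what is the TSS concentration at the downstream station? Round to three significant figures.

8.40 mg/L

Conservation of mass: C = (1.680·11.00 + 0.1350·450.0) / 1.815 = 79.23/1.815 = 43.65 mg/L.
Half-life 7.15 h → k = ln 2 / 7.15 = 0.09694 h⁻¹ = 2.327 d⁻¹.
First-order decay: C = 43.65·exp(−k·t) = 43.65·0.1924 = 8.400 mg/L.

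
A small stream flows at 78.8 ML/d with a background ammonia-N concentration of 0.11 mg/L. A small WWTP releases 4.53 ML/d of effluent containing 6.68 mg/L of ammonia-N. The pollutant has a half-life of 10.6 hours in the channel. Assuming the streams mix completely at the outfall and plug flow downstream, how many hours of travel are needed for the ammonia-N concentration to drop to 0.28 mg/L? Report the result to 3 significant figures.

Flow-weighted average: C = (78.80·0.1100 + 4.530·6.680) / 83.33 = 38.93/83.33 = 0.4672 mg/L.
Half-life 10.6 h → k = ln 2 / 10.6 = 0.06539 h⁻¹ = 1.569 d⁻¹.
0.4672·exp(−k·t) = 0.28 → t = ln(0.4672/0.28)/k = 28180 s = 7.828 h.

7.83 h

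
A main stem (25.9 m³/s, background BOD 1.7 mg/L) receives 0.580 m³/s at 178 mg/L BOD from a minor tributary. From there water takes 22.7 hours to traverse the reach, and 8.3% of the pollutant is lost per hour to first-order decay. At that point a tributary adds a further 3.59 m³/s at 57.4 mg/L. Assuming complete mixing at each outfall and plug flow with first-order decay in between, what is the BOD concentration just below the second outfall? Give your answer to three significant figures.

7.54 mg/L

Conservation of mass: C = (25.90·1.700 + 0.5800·178.0) / 26.48 = 147.3/26.48 = 5.562 mg/L; combined flow 26.48 m³/s.
8.3%/h lost → k = −ln(1 − 0.083) = 0.08665 h⁻¹.
Decay over the reach: 5.562·exp(−kt) = 5.562·0.1399 = 0.7780 mg/L.
Second outfall: C = (26.48·0.7780 + 3.590·57.40)/30.07 = 7.538 mg/L.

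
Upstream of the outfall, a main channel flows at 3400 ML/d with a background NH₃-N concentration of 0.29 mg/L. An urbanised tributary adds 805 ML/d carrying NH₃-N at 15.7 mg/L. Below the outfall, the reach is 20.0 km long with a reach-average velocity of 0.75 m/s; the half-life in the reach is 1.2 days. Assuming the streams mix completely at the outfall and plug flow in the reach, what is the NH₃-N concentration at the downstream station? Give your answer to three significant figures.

After mixing, C = (3400·0.2900 + 805.0·15.70) / 4205 = 13620/4205 = 3.240 mg/L.
Travel time t = 20.0·1000 / 0.75 = 26670 s = 7.407 h.
Half-life 1.2 d → k = ln 2 / 1.2 = 0.5776 d⁻¹.
First-order decay: C = 3.240·exp(−k·t) = 3.240·0.8367 = 2.711 mg/L.

2.71 mg/L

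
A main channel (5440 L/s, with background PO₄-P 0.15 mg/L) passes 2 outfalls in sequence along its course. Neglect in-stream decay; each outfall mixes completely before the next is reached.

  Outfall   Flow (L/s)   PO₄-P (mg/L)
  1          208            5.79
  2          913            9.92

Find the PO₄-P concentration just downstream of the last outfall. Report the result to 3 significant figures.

1.69 mg/L

After outfall 1: Q = 5440 + 208.0 = 5648 L/s; C = (5440·0.1500 + 208.0·5.790)/5648 = 0.3577 mg/L.
After outfall 2: Q = 5648 + 913.0 = 6561 L/s; C = (5648·0.3577 + 913.0·9.920)/6561 = 1.688 mg/L.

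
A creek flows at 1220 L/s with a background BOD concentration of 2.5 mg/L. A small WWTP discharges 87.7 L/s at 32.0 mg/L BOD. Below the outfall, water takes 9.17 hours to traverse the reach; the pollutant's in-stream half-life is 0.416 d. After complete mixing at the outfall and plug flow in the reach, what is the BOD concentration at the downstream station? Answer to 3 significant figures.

2.37 mg/L

Conservation of mass: C = (1220·2.500 + 87.70·32.00) / 1308 = 5856/1308 = 4.478 mg/L.
Half-life 0.416 d → k = ln 2 / 0.416 = 1.666 d⁻¹.
First-order decay: C = 4.478·exp(−k·t) = 4.478·0.5291 = 2.369 mg/L.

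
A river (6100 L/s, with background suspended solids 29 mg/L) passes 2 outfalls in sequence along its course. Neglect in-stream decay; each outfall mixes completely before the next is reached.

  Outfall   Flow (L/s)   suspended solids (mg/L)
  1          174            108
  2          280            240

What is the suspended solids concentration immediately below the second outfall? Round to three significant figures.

40.1 mg/L

Outfall 1: combined Q = 6274 L/s; C = (6100·29.00 + 174.0·108.0)/6274 = 31.19 mg/L.
Outfall 2: combined Q = 6554 L/s; C = (6274·31.19 + 280.0·240.0)/6554 = 40.11 mg/L.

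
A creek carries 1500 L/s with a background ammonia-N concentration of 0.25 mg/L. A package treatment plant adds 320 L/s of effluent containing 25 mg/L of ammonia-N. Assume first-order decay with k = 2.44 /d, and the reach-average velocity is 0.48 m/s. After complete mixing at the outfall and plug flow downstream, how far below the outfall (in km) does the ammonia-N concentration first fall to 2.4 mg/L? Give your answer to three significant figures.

11.1 km

Mass balance: C = (1500·0.2500 + 320.0·25.00) / 1820 = 8375/1820 = 4.602 mg/L.
Set 4.602·exp(−k·t) = 2.4 → t = ln(4.602/2.4)/k = 23050 s = 6.403 h.
Distance = v·t = 0.48·23050 = 11060 m = 11.06 km.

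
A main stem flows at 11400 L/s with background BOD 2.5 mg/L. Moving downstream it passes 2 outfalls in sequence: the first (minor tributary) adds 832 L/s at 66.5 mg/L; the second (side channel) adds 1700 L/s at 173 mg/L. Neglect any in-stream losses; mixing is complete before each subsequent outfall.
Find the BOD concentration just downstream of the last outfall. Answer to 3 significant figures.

27.1 mg/L

Below outfall 1: Q → 12230 L/s, C = (11400·2.500 + 832.0·66.50)/12230 = 6.853 mg/L.
Below outfall 2: Q → 13930 L/s, C = (12230·6.853 + 1700·173.0)/13930 = 27.13 mg/L.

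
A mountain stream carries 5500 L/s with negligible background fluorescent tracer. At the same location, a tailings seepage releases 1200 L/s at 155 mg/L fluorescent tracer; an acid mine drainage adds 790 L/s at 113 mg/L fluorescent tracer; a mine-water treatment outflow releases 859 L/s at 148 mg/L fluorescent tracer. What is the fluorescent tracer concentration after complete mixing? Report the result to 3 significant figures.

48.2 mg/L

Mass balance: C = (5500·0 + 1200·155.0 + 790.0·113.0 + 859.0·148.0) / 8349 = 402400/8349 = 48.20 mg/L.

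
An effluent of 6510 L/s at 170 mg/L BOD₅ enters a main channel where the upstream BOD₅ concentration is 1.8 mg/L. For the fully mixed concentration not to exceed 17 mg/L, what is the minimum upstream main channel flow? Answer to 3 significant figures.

65500 L/s

Set C_mix = 17: (Q·1.800 + 6510·170.0) / (Q + 6510) = 17
→ Q = 6510·(170.0 − 17)/(17 − 1.800) = 65530 L/s.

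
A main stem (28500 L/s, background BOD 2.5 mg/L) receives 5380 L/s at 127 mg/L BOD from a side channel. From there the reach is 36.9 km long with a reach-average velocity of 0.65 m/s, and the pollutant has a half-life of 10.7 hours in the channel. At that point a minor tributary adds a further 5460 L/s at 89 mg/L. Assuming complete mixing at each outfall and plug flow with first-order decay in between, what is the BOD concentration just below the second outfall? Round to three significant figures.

Conservation of mass: C = (28500·2.500 + 5380·127.0) / 33880 = 754500/33880 = 22.27 mg/L; combined flow 33880 L/s.
Travel time t = 36.9·1000 / 0.65 = 56770 s = 15.77 h.
Half-life 10.7 h → k = ln 2 / 10.7 = 0.06478 h⁻¹ = 1.555 d⁻¹.
Decay over the reach: 22.27·exp(−kt) = 22.27·0.3600 = 8.018 mg/L.
At the second outfall, C = (33880·8.018 + 5460·89.00) / (33880 + 5460) = 19.26 mg/L.

19.3 mg/L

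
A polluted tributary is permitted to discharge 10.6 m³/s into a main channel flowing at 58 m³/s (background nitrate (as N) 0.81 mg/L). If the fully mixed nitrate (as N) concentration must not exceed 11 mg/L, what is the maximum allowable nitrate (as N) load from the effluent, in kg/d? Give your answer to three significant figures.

Mass balance at the limit: 58.00·0.8100 + 10.60·Cₑ = 68.60·11 → Cₑ = 66.76 mg/L.
Load = 10.60 m³/s × 66.76 g/m³ × 86 400 s/d = 61140 kg/d.

61100 kg/d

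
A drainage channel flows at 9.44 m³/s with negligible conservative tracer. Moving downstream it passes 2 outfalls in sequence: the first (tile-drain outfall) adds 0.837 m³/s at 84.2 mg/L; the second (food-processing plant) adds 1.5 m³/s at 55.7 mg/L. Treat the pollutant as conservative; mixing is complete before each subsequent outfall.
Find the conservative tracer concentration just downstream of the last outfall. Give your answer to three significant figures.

13.1 mg/L

Below outfall 1: Q → 10.28 m³/s, C = (9.440·0 + 0.8370·84.20)/10.28 = 6.858 mg/L.
Below outfall 2: Q → 11.78 m³/s, C = (10.28·6.858 + 1.500·55.70)/11.78 = 13.08 mg/L.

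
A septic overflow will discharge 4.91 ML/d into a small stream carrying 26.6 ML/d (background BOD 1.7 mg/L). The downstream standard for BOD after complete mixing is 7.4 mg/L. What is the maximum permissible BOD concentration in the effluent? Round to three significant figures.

At the limit, (Qr·Cr + Qe·Cₑ)/(Qr + Qe) = 7.4:
Cₑ = (31.51·7.4 − 26.60·1.700) / 4.910 = 38.28 mg/L.

38.3 mg/L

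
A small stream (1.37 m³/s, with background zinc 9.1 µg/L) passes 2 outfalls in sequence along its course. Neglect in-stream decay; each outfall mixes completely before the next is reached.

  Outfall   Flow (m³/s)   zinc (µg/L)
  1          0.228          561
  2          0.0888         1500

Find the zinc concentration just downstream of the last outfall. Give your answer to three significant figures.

162 µg/L

Outfall 1: combined Q = 1.598 m³/s; C = (1.370·9.100 + 0.2280·561.0)/1.598 = 87.84 µg/L.
Outfall 2: combined Q = 1.687 m³/s; C = (1.598·87.84 + 0.08880·1500)/1.687 = 162.2 µg/L.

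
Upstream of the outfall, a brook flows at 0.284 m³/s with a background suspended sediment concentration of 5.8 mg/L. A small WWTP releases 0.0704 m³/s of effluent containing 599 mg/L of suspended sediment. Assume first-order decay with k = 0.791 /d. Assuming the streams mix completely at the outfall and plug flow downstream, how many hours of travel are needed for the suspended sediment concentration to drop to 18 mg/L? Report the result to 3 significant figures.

After mixing, C = (0.2840·5.800 + 0.07040·599.0) / 0.3544 = 43.82/0.3544 = 123.6 mg/L.
123.6·exp(−k·t) = 18 → t = ln(123.6/18)/k = 210500 s = 58.47 h.

58.5 h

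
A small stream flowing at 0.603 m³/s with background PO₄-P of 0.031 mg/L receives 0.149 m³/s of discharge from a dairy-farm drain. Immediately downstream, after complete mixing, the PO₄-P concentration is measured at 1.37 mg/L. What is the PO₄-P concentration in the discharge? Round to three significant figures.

Mass balance: 0.6030·0.03100 + 0.1490·Cₑ = 0.7520·1.370
→ Cₑ = (0.7520·1.370 − 0.6030·0.03100) / 0.1490 = 6.789 mg/L.

6.79 mg/L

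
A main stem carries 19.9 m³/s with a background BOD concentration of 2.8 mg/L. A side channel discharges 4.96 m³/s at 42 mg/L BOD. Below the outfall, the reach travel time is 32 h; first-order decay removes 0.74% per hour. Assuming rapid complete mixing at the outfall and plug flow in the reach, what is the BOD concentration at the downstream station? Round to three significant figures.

Mass balance: C = (19.90·2.800 + 4.960·42.00) / 24.86 = 264.0/24.86 = 10.62 mg/L.
0.74%/h lost → k = −ln(1 − 0.0074) = 0.007428 h⁻¹.
First-order decay: C = 10.62·exp(−k·t) = 10.62·0.7885 = 8.374 mg/L.

8.37 mg/L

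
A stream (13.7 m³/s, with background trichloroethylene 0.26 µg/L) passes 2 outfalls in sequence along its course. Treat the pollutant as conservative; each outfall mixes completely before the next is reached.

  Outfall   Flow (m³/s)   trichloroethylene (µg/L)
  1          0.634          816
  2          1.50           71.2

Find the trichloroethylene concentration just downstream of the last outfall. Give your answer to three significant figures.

39.6 µg/L

Outfall 1: combined Q = 14.33 m³/s; C = (13.70·0.2600 + 0.6340·816.0)/14.33 = 36.34 µg/L.
Outfall 2: combined Q = 15.83 m³/s; C = (14.33·36.34 + 1.500·71.20)/15.83 = 39.64 µg/L.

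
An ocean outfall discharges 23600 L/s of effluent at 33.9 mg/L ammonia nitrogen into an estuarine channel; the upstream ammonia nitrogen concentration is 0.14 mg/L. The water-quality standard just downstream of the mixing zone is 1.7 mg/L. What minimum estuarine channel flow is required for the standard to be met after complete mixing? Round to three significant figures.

487000 L/s

Set C_mix = 1.7: (Q·0.1400 + 23600·33.90) / (Q + 23600) = 1.7
→ Q = 23600·(33.90 − 1.7)/(1.7 − 0.1400) = 487100 L/s.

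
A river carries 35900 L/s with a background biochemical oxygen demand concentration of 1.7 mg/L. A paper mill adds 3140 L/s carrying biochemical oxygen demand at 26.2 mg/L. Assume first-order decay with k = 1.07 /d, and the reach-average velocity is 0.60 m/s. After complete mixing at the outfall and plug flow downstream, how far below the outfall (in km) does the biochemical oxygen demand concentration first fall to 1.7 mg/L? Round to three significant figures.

Mixed concentration C = ΣQC/ΣQ = (35900·1.700 + 3140·26.20) / 39040 = 143300/39040 = 3.671 mg/L.
Set 3.671·exp(−k·t) = 1.7 → t = ln(3.671/1.7)/k = 62150 s = 17.26 h.
Distance = v·t = 0.60·62150 = 37290 m = 37.29 km.

37.3 km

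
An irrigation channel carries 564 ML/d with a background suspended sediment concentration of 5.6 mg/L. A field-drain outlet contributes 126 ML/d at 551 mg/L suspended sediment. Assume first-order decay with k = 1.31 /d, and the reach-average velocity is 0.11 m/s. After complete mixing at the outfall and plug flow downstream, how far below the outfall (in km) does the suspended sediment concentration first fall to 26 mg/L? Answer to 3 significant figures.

10.1 km

Flow-weighted average: C = (564.0·5.600 + 126.0·551.0) / 690.0 = 72580/690.0 = 105.2 mg/L.
Set 105.2·exp(−k·t) = 26 → t = ln(105.2/26)/k = 92190 s = 25.61 h.
Distance = v·t = 0.11·92190 = 10140 m = 10.14 km.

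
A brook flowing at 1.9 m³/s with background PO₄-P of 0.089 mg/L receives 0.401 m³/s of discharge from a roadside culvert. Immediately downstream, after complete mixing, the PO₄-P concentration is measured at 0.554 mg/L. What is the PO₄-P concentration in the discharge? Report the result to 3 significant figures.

Mass balance: 1.900·0.08900 + 0.4010·Cₑ = 2.301·0.5540
→ Cₑ = (2.301·0.5540 − 1.900·0.08900) / 0.4010 = 2.757 mg/L.

2.76 mg/L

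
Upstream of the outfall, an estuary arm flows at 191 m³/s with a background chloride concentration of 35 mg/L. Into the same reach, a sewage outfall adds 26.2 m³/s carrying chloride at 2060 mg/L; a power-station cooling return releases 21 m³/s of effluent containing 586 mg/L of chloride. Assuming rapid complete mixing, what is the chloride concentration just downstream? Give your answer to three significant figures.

After mixing, C = (191.0·35.00 + 26.20·2060 + 21.00·586.0) / 238.2 = 72960/238.2 = 306.3 mg/L.

306 mg/L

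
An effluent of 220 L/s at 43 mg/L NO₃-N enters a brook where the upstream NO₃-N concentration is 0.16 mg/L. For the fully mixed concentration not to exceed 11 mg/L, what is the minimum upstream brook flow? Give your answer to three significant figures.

649 L/s

Set C_mix = 11: (Q·0.1600 + 220.0·43.00) / (Q + 220.0) = 11
→ Q = 220.0·(43.00 − 11)/(11 − 0.1600) = 649.4 L/s.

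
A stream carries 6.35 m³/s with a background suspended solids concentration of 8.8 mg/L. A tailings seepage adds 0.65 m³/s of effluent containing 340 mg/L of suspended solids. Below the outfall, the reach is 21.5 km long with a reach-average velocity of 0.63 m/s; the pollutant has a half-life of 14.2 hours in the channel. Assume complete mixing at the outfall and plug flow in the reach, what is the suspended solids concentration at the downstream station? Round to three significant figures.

24.9 mg/L

After mixing, C = (6.350·8.800 + 0.6500·340.0) / 7.000 = 276.9/7.000 = 39.55 mg/L.
Travel time t = 21.5·1000 / 0.63 = 34130 s = 9.480 h.
Half-life 14.2 h → k = ln 2 / 14.2 = 0.04881 h⁻¹ = 1.172 d⁻¹.
Decay over the reach: 39.55·exp(−kt) = 39.55·0.6296 = 24.90 mg/L.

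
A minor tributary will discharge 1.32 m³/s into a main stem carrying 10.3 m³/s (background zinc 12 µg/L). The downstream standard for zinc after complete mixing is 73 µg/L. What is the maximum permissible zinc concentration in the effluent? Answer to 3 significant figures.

At the limit, (Qr·Cr + Qe·Cₑ)/(Qr + Qe) = 73:
Cₑ = (11.62·73 − 10.30·12.00) / 1.320 = 549.0 µg/L.

549 µg/L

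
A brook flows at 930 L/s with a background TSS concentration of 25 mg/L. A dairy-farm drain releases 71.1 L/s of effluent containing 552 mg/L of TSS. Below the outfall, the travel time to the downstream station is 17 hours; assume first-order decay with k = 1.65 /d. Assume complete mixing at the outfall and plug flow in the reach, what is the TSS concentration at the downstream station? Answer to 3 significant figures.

19.4 mg/L

Conservation of mass: C = (930.0·25.00 + 71.10·552.0) / 1001 = 62500/1001 = 62.43 mg/L.
Decay over the reach: 62.43·exp(−kt) = 62.43·0.3108 = 19.40 mg/L.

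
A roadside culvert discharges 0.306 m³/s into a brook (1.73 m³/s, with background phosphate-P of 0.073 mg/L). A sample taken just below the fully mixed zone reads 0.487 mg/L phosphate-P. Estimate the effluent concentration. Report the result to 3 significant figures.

2.83 mg/L

Mass balance: 1.730·0.07300 + 0.3060·Cₑ = 2.036·0.4870
→ Cₑ = (2.036·0.4870 − 1.730·0.07300) / 0.3060 = 2.828 mg/L.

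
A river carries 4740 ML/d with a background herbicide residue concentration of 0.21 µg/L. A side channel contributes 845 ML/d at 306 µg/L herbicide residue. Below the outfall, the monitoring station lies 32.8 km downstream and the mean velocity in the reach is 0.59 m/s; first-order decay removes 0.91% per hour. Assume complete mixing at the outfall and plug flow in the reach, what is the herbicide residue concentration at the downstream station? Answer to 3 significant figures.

40.4 µg/L

Conservation of mass: C = (4740·0.2100 + 845.0·306.0) / 5585 = 259600/5585 = 46.48 µg/L.
Travel time t = 32.8·1000 / 0.59 = 55590 s = 15.44 h.
0.91%/h lost → k = −ln(1 − 0.0091) = 0.009142 h⁻¹.
After decay, C = 46.48 × e^(−kt) = 46.48 × 0.8683 = 40.36 µg/L.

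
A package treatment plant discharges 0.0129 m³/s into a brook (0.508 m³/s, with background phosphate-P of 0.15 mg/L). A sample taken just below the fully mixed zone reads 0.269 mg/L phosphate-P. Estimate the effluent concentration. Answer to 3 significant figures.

Mass balance: 0.5080·0.1500 + 0.01290·Cₑ = 0.5209·0.2690
→ Cₑ = (0.5209·0.2690 − 0.5080·0.1500) / 0.01290 = 4.955 mg/L.

4.96 mg/L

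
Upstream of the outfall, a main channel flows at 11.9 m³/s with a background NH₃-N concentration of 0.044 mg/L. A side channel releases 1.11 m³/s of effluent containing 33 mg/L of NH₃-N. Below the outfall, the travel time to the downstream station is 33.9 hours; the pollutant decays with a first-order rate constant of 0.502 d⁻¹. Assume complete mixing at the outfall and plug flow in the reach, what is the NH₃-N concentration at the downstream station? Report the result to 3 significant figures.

1.41 mg/L

Mixed concentration C = ΣQC/ΣQ = (11.90·0.04400 + 1.110·33.00) / 13.01 = 37.15/13.01 = 2.856 mg/L.
After decay, C = 2.856 × e^(−kt) = 2.856 × 0.4921 = 1.405 mg/L.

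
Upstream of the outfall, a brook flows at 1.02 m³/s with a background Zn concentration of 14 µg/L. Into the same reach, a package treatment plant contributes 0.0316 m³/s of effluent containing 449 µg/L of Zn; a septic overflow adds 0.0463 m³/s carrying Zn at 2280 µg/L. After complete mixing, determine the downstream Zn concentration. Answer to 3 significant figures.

Mixed concentration C = ΣQC/ΣQ = (1.020·14.00 + 0.03160·449.0 + 0.04630·2280) / 1.098 = 134.0/1.098 = 122.1 µg/L.

122 µg/L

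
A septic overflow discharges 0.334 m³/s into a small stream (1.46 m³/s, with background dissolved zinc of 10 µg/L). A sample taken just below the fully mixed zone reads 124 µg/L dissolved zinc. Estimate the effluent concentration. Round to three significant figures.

Mass balance: 1.460·10.00 + 0.3340·Cₑ = 1.794·124.0
→ Cₑ = (1.794·124.0 − 1.460·10.00) / 0.3340 = 622.3 µg/L.

622 µg/L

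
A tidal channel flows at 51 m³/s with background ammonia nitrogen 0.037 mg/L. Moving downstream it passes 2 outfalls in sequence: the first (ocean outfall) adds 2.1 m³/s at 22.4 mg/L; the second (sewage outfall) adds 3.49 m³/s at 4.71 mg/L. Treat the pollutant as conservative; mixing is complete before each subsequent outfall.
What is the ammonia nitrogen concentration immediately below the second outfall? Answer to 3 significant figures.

Outfall 1: combined Q = 53.10 m³/s; C = (51.00·0.03700 + 2.100·22.40)/53.10 = 0.9214 mg/L.
Outfall 2: combined Q = 56.59 m³/s; C = (53.10·0.9214 + 3.490·4.710)/56.59 = 1.155 mg/L.

1.16 mg/L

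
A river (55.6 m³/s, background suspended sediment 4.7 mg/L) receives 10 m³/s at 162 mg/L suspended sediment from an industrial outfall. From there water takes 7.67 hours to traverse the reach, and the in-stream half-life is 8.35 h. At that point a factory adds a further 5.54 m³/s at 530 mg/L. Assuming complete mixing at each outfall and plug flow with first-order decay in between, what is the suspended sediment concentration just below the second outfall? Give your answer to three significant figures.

After mixing, C = (55.60·4.700 + 10.00·162.0) / 65.60 = 1881/65.60 = 28.68 mg/L; combined flow 65.60 m³/s.
Half-life 8.35 h → k = ln 2 / 8.35 = 0.08301 h⁻¹ = 1.992 d⁻¹.
Applying C = C₀e^(−kt): 28.68 × 0.5290 = 15.17 mg/L.
Second outfall: C = (65.60·15.17 + 5.540·530.0)/71.14 = 55.26 mg/L.

55.3 mg/L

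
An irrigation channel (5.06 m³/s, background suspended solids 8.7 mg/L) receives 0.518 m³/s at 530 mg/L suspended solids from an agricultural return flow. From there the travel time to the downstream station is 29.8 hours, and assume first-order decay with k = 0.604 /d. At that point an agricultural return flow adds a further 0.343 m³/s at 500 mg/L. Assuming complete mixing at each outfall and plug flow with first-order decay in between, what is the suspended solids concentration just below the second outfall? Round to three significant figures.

54.4 mg/L

Mass balance: C = (5.060·8.700 + 0.5180·530.0) / 5.578 = 318.6/5.578 = 57.11 mg/L; combined flow 5.578 m³/s.
Decay over the reach: 57.11·exp(−kt) = 57.11·0.4724 = 26.98 mg/L.
Second outfall: C = (5.578·26.98 + 0.3430·500.0)/5.921 = 54.38 mg/L.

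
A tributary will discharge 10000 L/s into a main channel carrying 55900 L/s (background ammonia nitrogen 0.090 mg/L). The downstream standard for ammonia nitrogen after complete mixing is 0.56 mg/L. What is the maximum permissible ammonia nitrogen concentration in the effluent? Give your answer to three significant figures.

3.19 mg/L

At the limit, (Qr·Cr + Qe·Cₑ)/(Qr + Qe) = 0.56:
Cₑ = (65900·0.56 − 55900·0.09000) / 10000 = 3.187 mg/L.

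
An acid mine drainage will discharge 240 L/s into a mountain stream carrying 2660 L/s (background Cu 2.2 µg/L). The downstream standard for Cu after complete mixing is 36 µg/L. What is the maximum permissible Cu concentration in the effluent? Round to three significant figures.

At the limit, (Qr·Cr + Qe·Cₑ)/(Qr + Qe) = 36:
Cₑ = (2900·36 − 2660·2.200) / 240.0 = 410.6 µg/L.

411 µg/L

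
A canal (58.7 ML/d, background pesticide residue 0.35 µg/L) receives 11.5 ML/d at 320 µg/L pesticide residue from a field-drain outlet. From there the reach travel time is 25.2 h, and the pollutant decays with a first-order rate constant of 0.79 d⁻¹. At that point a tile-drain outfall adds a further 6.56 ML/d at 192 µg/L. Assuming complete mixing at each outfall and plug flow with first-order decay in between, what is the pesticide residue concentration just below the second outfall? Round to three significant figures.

Mixed concentration C = ΣQC/ΣQ = (58.70·0.3500 + 11.50·320.0) / 70.20 = 3701/70.20 = 52.71 µg/L; combined flow 70.20 ML/d.
Applying C = C₀e^(−kt): 52.71 × 0.4363 = 23.00 µg/L.
Second outfall: C = (70.20·23.00 + 6.560·192.0)/76.76 = 37.44 µg/L.

37.4 µg/L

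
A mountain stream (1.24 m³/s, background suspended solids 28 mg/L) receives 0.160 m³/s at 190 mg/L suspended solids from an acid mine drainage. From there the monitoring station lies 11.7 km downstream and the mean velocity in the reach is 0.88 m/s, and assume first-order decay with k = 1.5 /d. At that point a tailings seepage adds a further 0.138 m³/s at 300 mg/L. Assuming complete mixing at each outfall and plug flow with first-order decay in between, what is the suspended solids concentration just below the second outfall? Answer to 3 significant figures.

Mixed concentration C = ΣQC/ΣQ = (1.240·28.00 + 0.1600·190.0) / 1.400 = 65.12/1.400 = 46.51 mg/L; combined flow 1.400 m³/s.
Travel time t = 11.7·1000 / 0.88 = 13300 s = 3.693 h.
Applying C = C₀e^(−kt): 46.51 × 0.7939 = 36.93 mg/L.
At the second outfall, C = (1.400·36.93 + 0.1380·300.0) / (1.400 + 0.1380) = 60.53 mg/L.

60.5 mg/L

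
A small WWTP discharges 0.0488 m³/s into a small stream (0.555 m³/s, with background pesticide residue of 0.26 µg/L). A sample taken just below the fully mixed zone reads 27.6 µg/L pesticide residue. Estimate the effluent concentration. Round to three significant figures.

339 µg/L

Mass balance: 0.5550·0.2600 + 0.04880·Cₑ = 0.6038·27.60
→ Cₑ = (0.6038·27.60 − 0.5550·0.2600) / 0.04880 = 338.5 µg/L.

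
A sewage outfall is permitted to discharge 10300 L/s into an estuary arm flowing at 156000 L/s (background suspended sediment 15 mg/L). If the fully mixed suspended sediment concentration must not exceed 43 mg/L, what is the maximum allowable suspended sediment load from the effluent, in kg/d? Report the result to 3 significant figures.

Mass balance at the limit: 156000·15.00 + 10300·Cₑ = 166300·43 → Cₑ = 467.1 mg/L.
10300 L/s = 10.30 m³/s. Load = 10.30 m³/s × 467.1 g/m³ × 86 400 s/d = 415700 kg/d.

416000 kg/d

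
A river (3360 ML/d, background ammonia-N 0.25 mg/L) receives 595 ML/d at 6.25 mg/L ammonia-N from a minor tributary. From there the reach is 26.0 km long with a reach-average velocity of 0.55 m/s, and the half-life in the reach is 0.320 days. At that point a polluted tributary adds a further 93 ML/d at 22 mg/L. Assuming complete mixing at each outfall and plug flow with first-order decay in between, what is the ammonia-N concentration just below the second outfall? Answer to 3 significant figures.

0.850 mg/L

Conservation of mass: C = (3360·0.2500 + 595.0·6.250) / 3955 = 4559/3955 = 1.153 mg/L; combined flow 3955 ML/d.
Travel time t = 26.0·1000 / 0.55 = 47270 s = 13.13 h.
Half-life 0.320 d → k = ln 2 / 0.320 = 2.166 d⁻¹.
Decay over the reach: 1.153·exp(−kt) = 1.153·0.3057 = 0.3524 mg/L.
Second outfall: C = (3955·0.3524 + 93.00·22.00)/4048 = 0.8497 mg/L.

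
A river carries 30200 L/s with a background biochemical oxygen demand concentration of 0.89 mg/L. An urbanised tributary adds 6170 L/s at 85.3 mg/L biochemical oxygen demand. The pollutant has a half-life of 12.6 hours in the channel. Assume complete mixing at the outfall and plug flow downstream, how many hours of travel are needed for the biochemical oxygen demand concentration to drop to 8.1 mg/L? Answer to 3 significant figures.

11.5 h

Conservation of mass: C = (30200·0.8900 + 6170·85.30) / 36370 = 553200/36370 = 15.21 mg/L.
Half-life 12.6 h → k = ln 2 / 12.6 = 0.05501 h⁻¹ = 1.320 d⁻¹.
15.21·exp(−k·t) = 8.1 → t = ln(15.21/8.1)/k = 41230 s = 11.45 h.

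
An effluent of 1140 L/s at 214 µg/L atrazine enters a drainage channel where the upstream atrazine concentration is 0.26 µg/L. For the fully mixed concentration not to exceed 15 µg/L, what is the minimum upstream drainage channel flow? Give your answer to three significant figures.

Set C_mix = 15: (Q·0.2600 + 1140·214.0) / (Q + 1140) = 15
→ Q = 1140·(214.0 − 15)/(15 − 0.2600) = 15390 L/s.

15400 L/s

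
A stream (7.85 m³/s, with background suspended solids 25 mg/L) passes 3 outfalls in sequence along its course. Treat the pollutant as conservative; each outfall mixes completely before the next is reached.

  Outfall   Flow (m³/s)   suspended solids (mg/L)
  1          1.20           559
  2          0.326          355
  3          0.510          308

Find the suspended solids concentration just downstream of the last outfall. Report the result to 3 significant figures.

After outfall 1: Q = 7.850 + 1.200 = 9.050 m³/s; C = (7.850·25.00 + 1.200·559.0)/9.050 = 95.81 mg/L.
After outfall 2: Q = 9.050 + 0.3260 = 9.376 m³/s; C = (9.050·95.81 + 0.3260·355.0)/9.376 = 104.8 mg/L.
After outfall 3: Q = 9.376 + 0.5100 = 9.886 m³/s; C = (9.376·104.8 + 0.5100·308.0)/9.886 = 115.3 mg/L.

115 mg/L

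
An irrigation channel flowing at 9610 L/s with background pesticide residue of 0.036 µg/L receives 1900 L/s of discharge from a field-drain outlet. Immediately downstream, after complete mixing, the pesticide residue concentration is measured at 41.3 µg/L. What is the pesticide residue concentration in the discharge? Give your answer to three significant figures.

250 µg/L

Mass balance: 9610·0.03600 + 1900·Cₑ = 11510·41.30
→ Cₑ = (11510·41.30 − 9610·0.03600) / 1900 = 250.0 µg/L.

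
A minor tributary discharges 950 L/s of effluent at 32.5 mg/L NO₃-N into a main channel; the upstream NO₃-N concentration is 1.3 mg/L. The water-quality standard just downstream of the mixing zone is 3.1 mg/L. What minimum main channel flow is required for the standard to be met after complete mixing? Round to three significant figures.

15500 L/s

Set C_mix = 3.1: (Q·1.300 + 950.0·32.50) / (Q + 950.0) = 3.1
→ Q = 950.0·(32.50 − 3.1)/(3.1 − 1.300) = 15520 L/s.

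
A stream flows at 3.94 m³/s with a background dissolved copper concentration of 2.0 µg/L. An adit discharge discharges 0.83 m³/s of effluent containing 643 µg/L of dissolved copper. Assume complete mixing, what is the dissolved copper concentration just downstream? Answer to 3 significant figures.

After mixing, C = (3.940·2.000 + 0.8300·643.0) / 4.770 = 541.6/4.770 = 113.5 µg/L.

114 µg/L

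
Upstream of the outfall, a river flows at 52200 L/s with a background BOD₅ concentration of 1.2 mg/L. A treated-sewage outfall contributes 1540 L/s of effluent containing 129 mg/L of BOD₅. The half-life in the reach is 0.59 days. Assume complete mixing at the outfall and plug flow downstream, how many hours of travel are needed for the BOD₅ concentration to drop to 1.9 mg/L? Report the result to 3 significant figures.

Conservation of mass: C = (52200·1.200 + 1540·129.0) / 53740 = 261300/53740 = 4.862 mg/L.
Half-life 0.59 d → k = ln 2 / 0.59 = 1.175 d⁻¹.
4.862·exp(−k·t) = 1.9 → t = ln(4.862/1.9)/k = 69110 s = 19.20 h.

19.2 h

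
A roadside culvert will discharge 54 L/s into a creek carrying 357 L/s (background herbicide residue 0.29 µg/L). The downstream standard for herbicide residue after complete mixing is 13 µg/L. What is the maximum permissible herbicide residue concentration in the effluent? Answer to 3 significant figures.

At the limit, (Qr·Cr + Qe·Cₑ)/(Qr + Qe) = 13:
Cₑ = (411.0·13 − 357.0·0.2900) / 54.00 = 97.03 µg/L.

97.0 µg/L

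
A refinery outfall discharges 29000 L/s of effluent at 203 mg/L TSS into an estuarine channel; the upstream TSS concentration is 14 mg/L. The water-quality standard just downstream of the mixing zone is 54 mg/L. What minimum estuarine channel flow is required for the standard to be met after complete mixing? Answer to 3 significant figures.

Set C_mix = 54: (Q·14.00 + 29000·203.0) / (Q + 29000) = 54
→ Q = 29000·(203.0 − 54)/(54 − 14.00) = 108000 L/s.

108000 L/s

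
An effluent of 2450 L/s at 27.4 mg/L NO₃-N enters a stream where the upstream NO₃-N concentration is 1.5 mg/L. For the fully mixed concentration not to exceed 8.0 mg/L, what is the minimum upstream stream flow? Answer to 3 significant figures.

Set C_mix = 8.0: (Q·1.500 + 2450·27.40) / (Q + 2450) = 8.0
→ Q = 2450·(27.40 − 8.0)/(8.0 − 1.500) = 7312 L/s.

7310 L/s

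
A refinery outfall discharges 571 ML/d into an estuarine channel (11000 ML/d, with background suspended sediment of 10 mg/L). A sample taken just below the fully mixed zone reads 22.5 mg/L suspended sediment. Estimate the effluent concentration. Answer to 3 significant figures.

Mass balance: 11000·10.00 + 571.0·Cₑ = 11570·22.50
→ Cₑ = (11570·22.50 − 11000·10.00) / 571.0 = 263.3 mg/L.

263 mg/L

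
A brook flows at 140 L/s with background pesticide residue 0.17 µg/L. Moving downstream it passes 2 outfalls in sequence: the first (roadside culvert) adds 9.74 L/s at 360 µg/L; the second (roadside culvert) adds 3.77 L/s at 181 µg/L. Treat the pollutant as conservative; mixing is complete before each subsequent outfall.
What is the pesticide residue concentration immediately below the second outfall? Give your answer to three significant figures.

After outfall 1: Q = 140.0 + 9.740 = 149.7 L/s; C = (140.0·0.1700 + 9.740·360.0)/149.7 = 23.58 µg/L.
After outfall 2: Q = 149.7 + 3.770 = 153.5 L/s; C = (149.7·23.58 + 3.770·181.0)/153.5 = 27.44 µg/L.

27.4 µg/L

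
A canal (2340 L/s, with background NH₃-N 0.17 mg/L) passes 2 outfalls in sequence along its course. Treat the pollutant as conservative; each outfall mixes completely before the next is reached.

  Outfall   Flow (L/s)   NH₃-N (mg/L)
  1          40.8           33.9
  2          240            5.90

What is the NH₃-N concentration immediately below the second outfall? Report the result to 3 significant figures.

Outfall 1: combined Q = 2381 L/s; C = (2340·0.1700 + 40.80·33.90)/2381 = 0.7480 mg/L.
Outfall 2: combined Q = 2621 L/s; C = (2381·0.7480 + 240.0·5.900)/2621 = 1.220 mg/L.

1.22 mg/L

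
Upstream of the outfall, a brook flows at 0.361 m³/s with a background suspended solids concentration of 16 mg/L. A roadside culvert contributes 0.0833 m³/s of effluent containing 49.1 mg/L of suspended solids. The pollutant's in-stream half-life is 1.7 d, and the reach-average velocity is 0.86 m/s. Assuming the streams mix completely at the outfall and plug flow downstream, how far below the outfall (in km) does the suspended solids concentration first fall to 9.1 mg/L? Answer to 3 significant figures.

Flow-weighted average: C = (0.3610·16.00 + 0.08330·49.10) / 0.4443 = 9.866/0.4443 = 22.21 mg/L.
Half-life 1.7 d → k = ln 2 / 1.7 = 0.4077 d⁻¹.
Set 22.21·exp(−k·t) = 9.1 → t = ln(22.21/9.1)/k = 189000 s = 52.51 h.
Distance = v·t = 0.86·189000 = 162600 m = 162.6 km.

163 km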